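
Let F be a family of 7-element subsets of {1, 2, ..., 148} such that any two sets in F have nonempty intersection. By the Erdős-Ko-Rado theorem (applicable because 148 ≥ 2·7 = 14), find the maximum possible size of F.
max |F| = C(147, 6) = 12638413788

The Erdős-Ko-Rado theorem states: for n ≥ 2k, an intersecting family of k-subsets of an n-element set has size at most C(n − 1, k − 1), with equality for 'star' families {A ⊆ [n] : |A| = k, i ∈ A} (fix an element i). For n = 148, k = 7: C(147, 6) = 12638413788.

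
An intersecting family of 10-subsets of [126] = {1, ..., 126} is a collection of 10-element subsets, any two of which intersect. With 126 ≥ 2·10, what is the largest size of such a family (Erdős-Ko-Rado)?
max |F| = C(125, 9) = 15290266473625

The Erdős-Ko-Rado theorem states: for n ≥ 2k, an intersecting family of k-subsets of an n-element set has size at most C(n − 1, k − 1), with equality for 'star' families {A ⊆ [n] : |A| = k, i ∈ A} (fix an element i). For n = 126, k = 10: C(125, 9) = 15290266473625.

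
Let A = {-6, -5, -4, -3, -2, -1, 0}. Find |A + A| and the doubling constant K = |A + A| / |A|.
K = |A + A| / |A| = 13/7

Enumerate A + A = {a + b : a, b ∈ A}. With |A| = 7, there are |A|^2 = 49 ordered sum pairs; collecting distinct values, A + A = {-12, -11, -10, -9, -8, -7, -6, -5, -4, -3, -2, -1, 0}, so |A + A| = 13. Thus K = 13/7. Here |A + A| = 2|A| − 1 = 13, the minimum possible — so K = 13/7 is minimal, which holds iff A is an arithmetic progression.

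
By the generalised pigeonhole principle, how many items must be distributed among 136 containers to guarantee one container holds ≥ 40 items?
n = (40 − 1)·136 + 1 = 5305

By the generalised pigeonhole principle, to guarantee some box contains ≥ r objects we need more than (r − 1) · k objects total. Threshold: n = (r − 1) · k + 1. With r = 40 and k = 136: n = 39 · 136 + 1 = 5304 + 1 = 5305. For n = 5304 = 39 · 136, we can put exactly 39 objects in every box, avoiding 40 in any single one — so 5305 is tight.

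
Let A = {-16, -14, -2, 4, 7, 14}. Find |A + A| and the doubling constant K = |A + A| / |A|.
K = |A + A| / |A| = 21/6 = 7/2

Enumerate A + A = {a + b : a, b ∈ A}. With |A| = 6, there are |A|^2 = 36 ordered sum pairs; collecting distinct values, A + A = {-32, -30, -28, -18, -16, -12, -10, -9, -7, -4, -2, 0, 2, 5, 8, 11, 12, 14, 18, 21, 28}, so |A + A| = 21. Thus K = 21/6 = 7/2. For comparison, the minimum possible |A + A| over all 6-element sets is 2·6 − 1 = 11 (so min K = 11/6), attained only by arithmetic progressions.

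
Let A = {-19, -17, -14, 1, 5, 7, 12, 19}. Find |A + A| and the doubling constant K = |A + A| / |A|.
K = |A + A| / |A| = 32/8 = 4

Enumerate A + A = {a + b : a, b ∈ A}. With |A| = 8, there are |A|^2 = 64 ordered sum pairs; collecting distinct values, A + A = {-38, -36, -34, -33, -31, -28, -18, -16, -14, -13, -12, -10, -9, -7, -5, -2, 0, 2, 5, 6, 8, 10, 12, 13, 14, 17, 19, 20, 24, 26, 31, 38}, so |A + A| = 32. Thus K = 32/8 = 4. For comparison, the minimum possible |A + A| over all 8-element sets is 2·8 − 1 = 15 (so min K = 15/8), attained only by arithmetic progressions.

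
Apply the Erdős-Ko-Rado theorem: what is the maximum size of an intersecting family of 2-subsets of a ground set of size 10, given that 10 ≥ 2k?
max |F| = C(9, 1) = 9

The Erdős-Ko-Rado theorem states: for n ≥ 2k, an intersecting family of k-subsets of an n-element set has size at most C(n − 1, k − 1), with equality for 'star' families {A ⊆ [n] : |A| = k, i ∈ A} (fix an element i). For n = 10, k = 2: C(9, 1) = 9.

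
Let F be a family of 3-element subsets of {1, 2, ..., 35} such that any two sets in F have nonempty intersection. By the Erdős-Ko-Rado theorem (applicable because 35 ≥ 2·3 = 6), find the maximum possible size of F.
max |F| = C(34, 2) = 561

The Erdős-Ko-Rado theorem states: for n ≥ 2k, an intersecting family of k-subsets of an n-element set has size at most C(n − 1, k − 1), with equality for 'star' families {A ⊆ [n] : |A| = k, i ∈ A} (fix an element i). For n = 35, k = 3: C(34, 2) = 561.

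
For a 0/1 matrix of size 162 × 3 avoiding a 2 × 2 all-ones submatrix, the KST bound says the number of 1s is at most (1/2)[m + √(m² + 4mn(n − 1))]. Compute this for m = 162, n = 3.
z(162, 3; 2, 2) ≤ (1/2)[162 + √(162² + 4·162·3·2)] = (1/2)[162 + √30132] = 167.7929

Kővári–Sós–Turán: let r_1, ..., r_162 be the row sums and z = Σ r_i the total number of 1s. Each pair of columns can share at most one row with both entries 1 (else a 2×2 all-ones block appears), so Σ_i C(r_i, 2) ≤ C(3, 2) = 3. By convexity Σ_i C(r_i, 2) ≥ 162·C(z/162, 2) = z(z − 162)/(2·162), giving z² − 162z − 162·3·2 ≤ 0 and hence z ≤ (1/2)[162 + √(26244 + 4·972)] = (1/2)[162 + √30132] ≈ (1/2)(162 + 173.5857) = 167.7929.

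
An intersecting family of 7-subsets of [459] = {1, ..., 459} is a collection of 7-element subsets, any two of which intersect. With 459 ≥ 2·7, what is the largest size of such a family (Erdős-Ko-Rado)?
max |F| = C(458, 6) = 12404506066498

The Erdős-Ko-Rado theorem states: for n ≥ 2k, an intersecting family of k-subsets of an n-element set has size at most C(n − 1, k − 1), with equality for 'star' families {A ⊆ [n] : |A| = k, i ∈ A} (fix an element i). For n = 459, k = 7: C(458, 6) = 12404506066498.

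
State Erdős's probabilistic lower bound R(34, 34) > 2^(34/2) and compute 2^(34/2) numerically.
2^(34/2) = 131072; so R(34, 34) > 131072

Colour each edge of K_n uniformly at random with red/blue. The expected number of monochromatic K_34 is C(n, 34) · 2 · 2^(−C(34,2)). If C(n, 34) · 2^(1 − C(34,2)) < 1, then with positive probability no monochromatic K_34 exists, so R(34, 34) > n. The standard estimate C(n, 34) ≤ n^34/34! shows this inequality holds whenever n ≤ 2^(34/2) (since 34! · 2^(C(34,2) − 1) > 2^(34^2/2) ≥ n^34). Hence R(34, 34) > 2^(34/2) = 131072.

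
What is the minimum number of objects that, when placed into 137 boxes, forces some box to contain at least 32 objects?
n = (32 − 1)·137 + 1 = 4248

By the generalised pigeonhole principle, to guarantee some box contains ≥ r objects we need more than (r − 1) · k objects total. Threshold: n = (r − 1) · k + 1. With r = 32 and k = 137: n = 31 · 137 + 1 = 4247 + 1 = 4248. For n = 4247 = 31 · 137, we can put exactly 31 objects in every box, avoiding 32 in any single one — so 4248 is tight.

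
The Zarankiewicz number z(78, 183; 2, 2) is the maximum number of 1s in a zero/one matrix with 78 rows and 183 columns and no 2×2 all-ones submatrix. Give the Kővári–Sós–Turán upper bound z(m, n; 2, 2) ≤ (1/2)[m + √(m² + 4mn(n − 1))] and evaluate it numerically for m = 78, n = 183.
z(78, 183; 2, 2) ≤ (1/2)[78 + √(78² + 4·78·183·182)] = (1/2)[78 + √10397556] = 1651.2621

Kővári–Sós–Turán: let r_1, ..., r_78 be the row sums and z = Σ r_i the total number of 1s. Each pair of columns can share at most one row with both entries 1 (else a 2×2 all-ones block appears), so Σ_i C(r_i, 2) ≤ C(183, 2) = 16653. By convexity Σ_i C(r_i, 2) ≥ 78·C(z/78, 2) = z(z − 78)/(2·78), giving z² − 78z − 78·183·182 ≤ 0 and hence z ≤ (1/2)[78 + √(6084 + 4·2597868)] = (1/2)[78 + √10397556] ≈ (1/2)(78 + 3224.5242) = 1651.2621.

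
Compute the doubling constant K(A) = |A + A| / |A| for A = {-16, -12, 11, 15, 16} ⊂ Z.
K = |A + A| / |A| = 14/5

Enumerate A + A = {a + b : a, b ∈ A}. With |A| = 5, there are |A|^2 = 25 ordered sum pairs; collecting distinct values, A + A = {-32, -28, -24, -5, -1, 0, 3, 4, 22, 26, 27, 30, 31, 32}, so |A + A| = 14. Thus K = 14/5. For comparison, the minimum possible |A + A| over all 5-element sets is 2·5 − 1 = 9 (so min K = 9/5), attained only by arithmetic progressions.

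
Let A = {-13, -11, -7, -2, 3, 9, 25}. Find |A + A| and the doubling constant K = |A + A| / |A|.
K = |A + A| / |A| = 24/7

Enumerate A + A = {a + b : a, b ∈ A}. With |A| = 7, there are |A|^2 = 49 ordered sum pairs; collecting distinct values, A + A = {-26, -24, -22, -20, -18, -15, -14, -13, -10, -9, -8, -4, -2, 1, 2, 6, 7, 12, 14, 18, 23, 28, 34, 50}, so |A + A| = 24. Thus K = 24/7. For comparison, the minimum possible |A + A| over all 7-element sets is 2·7 − 1 = 13 (so min K = 13/7), attained only by arithmetic progressions.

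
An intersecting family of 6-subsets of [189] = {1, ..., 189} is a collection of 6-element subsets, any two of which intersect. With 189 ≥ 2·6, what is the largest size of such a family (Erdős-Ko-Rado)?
max |F| = C(188, 5) = 1854900872

The Erdős-Ko-Rado theorem states: for n ≥ 2k, an intersecting family of k-subsets of an n-element set has size at most C(n − 1, k − 1), with equality for 'star' families {A ⊆ [n] : |A| = k, i ∈ A} (fix an element i). For n = 189, k = 6: C(188, 5) = 1854900872.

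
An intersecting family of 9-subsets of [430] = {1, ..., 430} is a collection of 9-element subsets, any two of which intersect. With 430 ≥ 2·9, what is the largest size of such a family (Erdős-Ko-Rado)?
max |F| = C(429, 8) = 26645606922506715

Erdős-Ko-Rado (1961): when n ≥ 2k, max |F| = C(n−1, k−1). The bound is attained by the star {A : i ∈ A} for any fixed i ∈ [n]. Here C(430−1, 9−1) = C(429, 8) = 26645606922506715.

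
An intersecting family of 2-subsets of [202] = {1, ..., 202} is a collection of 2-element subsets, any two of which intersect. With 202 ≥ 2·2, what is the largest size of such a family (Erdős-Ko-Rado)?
max |F| = C(201, 1) = 201

The Erdős-Ko-Rado theorem states: for n ≥ 2k, an intersecting family of k-subsets of an n-element set has size at most C(n − 1, k − 1), with equality for 'star' families {A ⊆ [n] : |A| = k, i ∈ A} (fix an element i). For n = 202, k = 2: C(201, 1) = 201.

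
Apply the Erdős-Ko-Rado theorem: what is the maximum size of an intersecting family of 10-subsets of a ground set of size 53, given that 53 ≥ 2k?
max |F| = C(52, 9) = 3679075400

The Erdős-Ko-Rado theorem states: for n ≥ 2k, an intersecting family of k-subsets of an n-element set has size at most C(n − 1, k − 1), with equality for 'star' families {A ⊆ [n] : |A| = k, i ∈ A} (fix an element i). For n = 53, k = 10: C(52, 9) = 3679075400.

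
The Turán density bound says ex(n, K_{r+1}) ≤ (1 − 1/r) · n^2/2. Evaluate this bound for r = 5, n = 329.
Turán density bound = (4/5) · 329^2/2 = 216482/5 ≈ 43296.4

Turán's theorem: ex(n, K_{r+1}) is achieved by the complete r-partite Turán graph T(n, r) with parts as balanced as possible, and is at most (1 − 1/r) · n^2/2. For r = 5, n = 329: the density bound is (4/5) · 108241/2 = 216482/5 ≈ 43296.4. The integer-valued extremum is e(T(329, 5)) = 43296, which is strictly less than the density bound 216482/5 since 5 ∤ 329 (the parts of T(329, 5) cannot all be equal).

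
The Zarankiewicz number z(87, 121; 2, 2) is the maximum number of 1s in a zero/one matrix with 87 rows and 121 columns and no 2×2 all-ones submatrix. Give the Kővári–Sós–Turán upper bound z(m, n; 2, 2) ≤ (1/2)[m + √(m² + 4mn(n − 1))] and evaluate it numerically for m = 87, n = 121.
z(87, 121; 2, 2) ≤ (1/2)[87 + √(87² + 4·87·121·120)] = (1/2)[87 + √5060529] = 1168.281

Kővári–Sós–Turán: let r_1, ..., r_87 be the row sums and z = Σ r_i the total number of 1s. Each pair of columns can share at most one row with both entries 1 (else a 2×2 all-ones block appears), so Σ_i C(r_i, 2) ≤ C(121, 2) = 7260. By convexity Σ_i C(r_i, 2) ≥ 87·C(z/87, 2) = z(z − 87)/(2·87), giving z² − 87z − 87·121·120 ≤ 0 and hence z ≤ (1/2)[87 + √(7569 + 4·1263240)] = (1/2)[87 + √5060529] ≈ (1/2)(87 + 2249.562) = 1168.281.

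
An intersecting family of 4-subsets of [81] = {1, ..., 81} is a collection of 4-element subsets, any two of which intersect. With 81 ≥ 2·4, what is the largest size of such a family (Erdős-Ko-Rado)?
max |F| = C(80, 3) = 82160

The Erdős-Ko-Rado theorem states: for n ≥ 2k, an intersecting family of k-subsets of an n-element set has size at most C(n − 1, k − 1), with equality for 'star' families {A ⊆ [n] : |A| = k, i ∈ A} (fix an element i). For n = 81, k = 4: C(80, 3) = 82160.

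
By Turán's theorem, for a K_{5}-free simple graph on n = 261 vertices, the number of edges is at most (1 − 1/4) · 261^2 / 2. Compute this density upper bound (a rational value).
Turán density bound = (3/4) · 261^2/2 = 204363/8 ≈ 25545.375

Turán's theorem: ex(n, K_{r+1}) is achieved by the complete r-partite Turán graph T(n, r) with parts as balanced as possible, and is at most (1 − 1/r) · n^2/2. For r = 4, n = 261: the density bound is (3/4) · 68121/2 = 204363/8 ≈ 25545.375. The integer-valued extremum is e(T(261, 4)) = 25545, which is strictly less than the density bound 204363/8 since 4 ∤ 261 (the parts of T(261, 4) cannot all be equal).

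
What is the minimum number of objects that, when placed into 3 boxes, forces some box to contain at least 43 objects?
n = (43 − 1)·3 + 1 = 127

By the generalised pigeonhole principle, to guarantee some box contains ≥ r objects we need more than (r − 1) · k objects total. Threshold: n = (r − 1) · k + 1. With r = 43 and k = 3: n = 42 · 3 + 1 = 126 + 1 = 127. For n = 126 = 42 · 3, we can put exactly 42 objects in every box, avoiding 43 in any single one — so 127 is tight.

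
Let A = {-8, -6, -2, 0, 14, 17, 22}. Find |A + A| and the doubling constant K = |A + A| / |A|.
K = |A + A| / |A| = 26/7

Enumerate A + A = {a + b : a, b ∈ A}. With |A| = 7, there are |A|^2 = 49 ordered sum pairs; collecting distinct values, A + A = {-16, -14, -12, -10, -8, -6, -4, -2, 0, 6, 8, 9, 11, 12, 14, 15, 16, 17, 20, 22, 28, 31, 34, 36, 39, 44}, so |A + A| = 26. Thus K = 26/7. For comparison, the minimum possible |A + A| over all 7-element sets is 2·7 − 1 = 13 (so min K = 13/7), attained only by arithmetic progressions.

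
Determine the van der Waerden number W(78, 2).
W(78, 2) = 78 + 1 = 79

A 2-term AP is any pair of integers, so a monochromatic 2-AP exists iff some colour is used at least twice. With 78 colours, the colouring i ↦ i on {1, ..., 78} uses each colour once, avoiding any monochromatic pair, so W(78, 2) > 78. For {1, ..., 79}, pigeonhole forces two integers of the same colour, which form a monochromatic 2-AP. Hence W(78, 2) = 79.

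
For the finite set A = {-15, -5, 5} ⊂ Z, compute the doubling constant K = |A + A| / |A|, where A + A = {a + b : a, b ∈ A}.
K = |A + A| / |A| = 5/3

Enumerate A + A = {a + b : a, b ∈ A}. With |A| = 3, there are |A|^2 = 9 ordered sum pairs; collecting distinct values, A + A = {-30, -20, -10, 0, 10}, so |A + A| = 5. Thus K = 5/3. Here |A + A| = 2|A| − 1 = 5, the minimum possible — so K = 5/3 is minimal, which holds iff A is an arithmetic progression.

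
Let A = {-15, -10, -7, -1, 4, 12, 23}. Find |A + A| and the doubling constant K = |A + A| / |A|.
K = |A + A| / |A| = 24/7

Enumerate A + A = {a + b : a, b ∈ A}. With |A| = 7, there are |A|^2 = 49 ordered sum pairs; collecting distinct values, A + A = {-30, -25, -22, -20, -17, -16, -14, -11, -8, -6, -3, -2, 2, 3, 5, 8, 11, 13, 16, 22, 24, 27, 35, 46}, so |A + A| = 24. Thus K = 24/7. For comparison, the minimum possible |A + A| over all 7-element sets is 2·7 − 1 = 13 (so min K = 13/7), attained only by arithmetic progressions.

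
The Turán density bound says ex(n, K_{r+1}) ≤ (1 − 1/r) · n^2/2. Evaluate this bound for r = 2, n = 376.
Turán density bound = (1/2) · 376^2/2 = 35344

Turán's theorem: ex(n, K_{r+1}) is achieved by the complete r-partite Turán graph T(n, r) with parts as balanced as possible, and is at most (1 − 1/r) · n^2/2. For r = 2, n = 376: the density bound is (1/2) · 141376/2 = 35344. Since 2 ∣ 376, the Turán graph T(376, 2) has parts of equal size 188, and its edge count e(T(376, 2)) = 35344 attains the density bound exactly.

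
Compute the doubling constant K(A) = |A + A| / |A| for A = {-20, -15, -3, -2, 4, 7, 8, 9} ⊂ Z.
K = |A + A| / |A| = 31/8

Enumerate A + A = {a + b : a, b ∈ A}. With |A| = 8, there are |A|^2 = 64 ordered sum pairs; collecting distinct values, A + A = {-40, -35, -30, -23, -22, -18, -17, -16, -13, -12, -11, -8, -7, -6, -5, -4, 1, 2, 4, 5, 6, 7, 8, 11, 12, 13, 14, 15, 16, 17, 18}, so |A + A| = 31. Thus K = 31/8. For comparison, the minimum possible |A + A| over all 8-element sets is 2·8 − 1 = 15 (so min K = 15/8), attained only by arithmetic progressions.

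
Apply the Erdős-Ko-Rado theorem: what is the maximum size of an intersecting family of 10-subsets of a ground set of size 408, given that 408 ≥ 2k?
max |F| = C(407, 9) = 772506526276034550

Erdős-Ko-Rado (1961): when n ≥ 2k, max |F| = C(n−1, k−1). The bound is attained by the star {A : i ∈ A} for any fixed i ∈ [n]. Here C(408−1, 10−1) = C(407, 9) = 772506526276034550.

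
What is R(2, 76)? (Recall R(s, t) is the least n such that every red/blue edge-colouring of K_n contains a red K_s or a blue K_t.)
R(2, 76) = 76

R(2, k) = k for all k ≥ 2: in a 2-colouring of K_k, either some edge is red (a red K_2) or all edges are blue (a blue K_k). And K_{75} coloured all-blue has no blue K_76, so R(2, 76) > 75. Hence R(2, 76) = 76.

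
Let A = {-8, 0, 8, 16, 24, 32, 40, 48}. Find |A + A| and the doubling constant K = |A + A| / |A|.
K = |A + A| / |A| = 15/8

Enumerate A + A = {a + b : a, b ∈ A}. With |A| = 8, there are |A|^2 = 64 ordered sum pairs; collecting distinct values, A + A = {-16, -8, 0, 8, 16, 24, 32, 40, 48, 56, 64, 72, 80, 88, 96}, so |A + A| = 15. Thus K = 15/8. Here |A + A| = 2|A| − 1 = 15, the minimum possible — so K = 15/8 is minimal, which holds iff A is an arithmetic progression.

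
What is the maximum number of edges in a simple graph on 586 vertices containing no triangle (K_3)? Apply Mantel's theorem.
ex(586, K_3) = ⌊586^2/4⌋ = 85849

Mantel (1907): a triangle-free graph on n vertices has at most ⌊n^2/4⌋ edges, with equality for the complete bipartite graph K_{⌊n/2⌋, ⌈n/2⌉}. For n = 586: ⌊586^2/4⌋ = ⌊343396/4⌋ = 85849. The extremal graph is K_{293, 293}, which has 293·293 = 85849 edges.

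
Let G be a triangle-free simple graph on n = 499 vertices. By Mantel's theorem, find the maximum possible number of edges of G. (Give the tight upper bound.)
ex(499, K_3) = ⌊499^2/4⌋ = 62250

Mantel (1907): a triangle-free graph on n vertices has at most ⌊n^2/4⌋ edges, with equality for the complete bipartite graph K_{⌊n/2⌋, ⌈n/2⌉}. For n = 499: ⌊499^2/4⌋ = ⌊249001/4⌋ = 62250. The extremal graph is K_{249, 250}, which has 249·250 = 62250 edges.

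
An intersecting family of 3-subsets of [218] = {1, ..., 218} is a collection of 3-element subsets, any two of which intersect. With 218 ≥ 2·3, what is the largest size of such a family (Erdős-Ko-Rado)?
max |F| = C(217, 2) = 23436

Erdős-Ko-Rado (1961): when n ≥ 2k, max |F| = C(n−1, k−1). The bound is attained by the star {A : i ∈ A} for any fixed i ∈ [n]. Here C(218−1, 3−1) = C(217, 2) = 23436.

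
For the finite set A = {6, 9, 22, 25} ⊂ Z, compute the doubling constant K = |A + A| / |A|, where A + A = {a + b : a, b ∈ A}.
K = |A + A| / |A| = 9/4

Enumerate A + A = {a + b : a, b ∈ A}. With |A| = 4, there are |A|^2 = 16 ordered sum pairs; collecting distinct values, A + A = {12, 15, 18, 28, 31, 34, 44, 47, 50}, so |A + A| = 9. Thus K = 9/4. For comparison, the minimum possible |A + A| over all 4-element sets is 2·4 − 1 = 7 (so min K = 7/4), attained only by arithmetic progressions.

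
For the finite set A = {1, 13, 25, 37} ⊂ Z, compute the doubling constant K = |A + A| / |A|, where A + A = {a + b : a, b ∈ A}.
K = |A + A| / |A| = 7/4

Enumerate A + A = {a + b : a, b ∈ A}. With |A| = 4, there are |A|^2 = 16 ordered sum pairs; collecting distinct values, A + A = {2, 14, 26, 38, 50, 62, 74}, so |A + A| = 7. Thus K = 7/4. Here |A + A| = 2|A| − 1 = 7, the minimum possible — so K = 7/4 is minimal, which holds iff A is an arithmetic progression.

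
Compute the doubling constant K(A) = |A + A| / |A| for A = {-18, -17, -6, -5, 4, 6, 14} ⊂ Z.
K = |A + A| / |A| = 24/7

Enumerate A + A = {a + b : a, b ∈ A}. With |A| = 7, there are |A|^2 = 49 ordered sum pairs; collecting distinct values, A + A = {-36, -35, -34, -24, -23, -22, -14, -13, -12, -11, -10, -4, -3, -2, -1, 0, 1, 8, 9, 10, 12, 18, 20, 28}, so |A + A| = 24. Thus K = 24/7. For comparison, the minimum possible |A + A| over all 7-element sets is 2·7 − 1 = 13 (so min K = 13/7), attained only by arithmetic progressions.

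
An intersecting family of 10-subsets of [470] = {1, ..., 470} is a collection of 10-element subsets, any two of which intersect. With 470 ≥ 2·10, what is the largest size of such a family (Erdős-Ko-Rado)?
max |F| = C(469, 9) = 2800614194100941218

The Erdős-Ko-Rado theorem states: for n ≥ 2k, an intersecting family of k-subsets of an n-element set has size at most C(n − 1, k − 1), with equality for 'star' families {A ⊆ [n] : |A| = k, i ∈ A} (fix an element i). For n = 470, k = 10: C(469, 9) = 2800614194100941218.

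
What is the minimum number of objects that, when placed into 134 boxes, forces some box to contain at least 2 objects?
n = (2 − 1)·134 + 1 = 135

By the generalised pigeonhole principle, to guarantee some box contains ≥ r objects we need more than (r − 1) · k objects total. Threshold: n = (r − 1) · k + 1. With r = 2 and k = 134: n = 1 · 134 + 1 = 134 + 1 = 135. For n = 134 = 1 · 134, we can put exactly 1 objects in every box, avoiding 2 in any single one — so 135 is tight.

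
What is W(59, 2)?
W(59, 2) = 59 + 1 = 60

A 2-term AP is any pair of integers, so a monochromatic 2-AP exists iff some colour is used at least twice. With 59 colours, the colouring i ↦ i on {1, ..., 59} uses each colour once, avoiding any monochromatic pair, so W(59, 2) > 59. For {1, ..., 60}, pigeonhole forces two integers of the same colour, which form a monochromatic 2-AP. Hence W(59, 2) = 60.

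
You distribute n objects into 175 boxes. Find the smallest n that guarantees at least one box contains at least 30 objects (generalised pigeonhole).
n = (30 − 1)·175 + 1 = 5076

By the generalised pigeonhole principle, to guarantee some box contains ≥ r objects we need more than (r − 1) · k objects total. Threshold: n = (r − 1) · k + 1. With r = 30 and k = 175: n = 29 · 175 + 1 = 5075 + 1 = 5076. For n = 5075 = 29 · 175, we can put exactly 29 objects in every box, avoiding 30 in any single one — so 5076 is tight.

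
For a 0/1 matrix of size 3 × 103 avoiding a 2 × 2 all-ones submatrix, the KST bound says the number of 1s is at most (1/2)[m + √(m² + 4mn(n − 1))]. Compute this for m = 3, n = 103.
z(3, 103; 2, 2) ≤ (1/2)[3 + √(3² + 4·3·103·102)] = (1/2)[3 + √126081] = 179.0394

Kővári–Sós–Turán: let r_1, ..., r_3 be the row sums and z = Σ r_i the total number of 1s. Each pair of columns can share at most one row with both entries 1 (else a 2×2 all-ones block appears), so Σ_i C(r_i, 2) ≤ C(103, 2) = 5253. By convexity Σ_i C(r_i, 2) ≥ 3·C(z/3, 2) = z(z − 3)/(2·3), giving z² − 3z − 3·103·102 ≤ 0 and hence z ≤ (1/2)[3 + √(9 + 4·31518)] = (1/2)[3 + √126081] ≈ (1/2)(3 + 355.0789) = 179.0394.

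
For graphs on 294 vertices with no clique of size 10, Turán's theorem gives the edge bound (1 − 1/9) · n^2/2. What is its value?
Turán density bound = (8/9) · 294^2/2 = 38416

Turán's theorem: ex(n, K_{r+1}) is achieved by the complete r-partite Turán graph T(n, r) with parts as balanced as possible, and is at most (1 − 1/r) · n^2/2. For r = 9, n = 294: the density bound is (8/9) · 86436/2 = 38416. The integer-valued extremum is e(T(294, 9)) = 38415, which is strictly less than the density bound 38416 since 9 ∤ 294 (the parts of T(294, 9) cannot all be equal).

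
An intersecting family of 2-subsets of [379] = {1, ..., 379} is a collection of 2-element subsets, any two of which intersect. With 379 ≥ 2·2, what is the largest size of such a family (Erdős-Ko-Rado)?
max |F| = C(378, 1) = 378

Erdős-Ko-Rado (1961): when n ≥ 2k, max |F| = C(n−1, k−1). The bound is attained by the star {A : i ∈ A} for any fixed i ∈ [n]. Here C(379−1, 2−1) = C(378, 1) = 378.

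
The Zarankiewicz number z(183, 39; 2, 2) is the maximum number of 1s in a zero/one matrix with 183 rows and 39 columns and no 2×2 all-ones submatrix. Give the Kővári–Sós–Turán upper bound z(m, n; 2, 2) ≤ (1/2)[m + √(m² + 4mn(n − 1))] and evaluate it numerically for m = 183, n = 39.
z(183, 39; 2, 2) ≤ (1/2)[183 + √(183² + 4·183·39·38)] = (1/2)[183 + √1118313] = 620.2516

Kővári–Sós–Turán: let r_1, ..., r_183 be the row sums and z = Σ r_i the total number of 1s. Each pair of columns can share at most one row with both entries 1 (else a 2×2 all-ones block appears), so Σ_i C(r_i, 2) ≤ C(39, 2) = 741. By convexity Σ_i C(r_i, 2) ≥ 183·C(z/183, 2) = z(z − 183)/(2·183), giving z² − 183z − 183·39·38 ≤ 0 and hence z ≤ (1/2)[183 + √(33489 + 4·271206)] = (1/2)[183 + √1118313] ≈ (1/2)(183 + 1057.5032) = 620.2516.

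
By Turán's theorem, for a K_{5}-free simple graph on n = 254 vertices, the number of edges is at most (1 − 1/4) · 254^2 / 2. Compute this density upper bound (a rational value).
Turán density bound = (3/4) · 254^2/2 = 48387/2 ≈ 24193.5

Turán's theorem: ex(n, K_{r+1}) is achieved by the complete r-partite Turán graph T(n, r) with parts as balanced as possible, and is at most (1 − 1/r) · n^2/2. For r = 4, n = 254: the density bound is (3/4) · 64516/2 = 48387/2 ≈ 24193.5. The integer-valued extremum is e(T(254, 4)) = 24193, which is strictly less than the density bound 48387/2 since 4 ∤ 254 (the parts of T(254, 4) cannot all be equal).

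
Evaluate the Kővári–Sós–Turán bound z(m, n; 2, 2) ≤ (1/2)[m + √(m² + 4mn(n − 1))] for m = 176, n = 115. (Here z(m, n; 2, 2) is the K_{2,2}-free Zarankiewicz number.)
z(176, 115; 2, 2) ≤ (1/2)[176 + √(176² + 4·176·115·114)] = (1/2)[176 + √9260416] = 1609.5466

Kővári–Sós–Turán: let r_1, ..., r_176 be the row sums and z = Σ r_i the total number of 1s. Each pair of columns can share at most one row with both entries 1 (else a 2×2 all-ones block appears), so Σ_i C(r_i, 2) ≤ C(115, 2) = 6555. By convexity Σ_i C(r_i, 2) ≥ 176·C(z/176, 2) = z(z − 176)/(2·176), giving z² − 176z − 176·115·114 ≤ 0 and hence z ≤ (1/2)[176 + √(30976 + 4·2307360)] = (1/2)[176 + √9260416] ≈ (1/2)(176 + 3043.0932) = 1609.5466.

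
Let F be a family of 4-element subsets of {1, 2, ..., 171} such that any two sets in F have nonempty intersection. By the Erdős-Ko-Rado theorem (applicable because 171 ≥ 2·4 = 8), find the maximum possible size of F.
max |F| = C(170, 3) = 804440

The Erdős-Ko-Rado theorem states: for n ≥ 2k, an intersecting family of k-subsets of an n-element set has size at most C(n − 1, k − 1), with equality for 'star' families {A ⊆ [n] : |A| = k, i ∈ A} (fix an element i). For n = 171, k = 4: C(170, 3) = 804440.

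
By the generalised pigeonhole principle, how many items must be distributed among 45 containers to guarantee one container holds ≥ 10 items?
n = (10 − 1)·45 + 1 = 406

By the generalised pigeonhole principle, to guarantee some box contains ≥ r objects we need more than (r − 1) · k objects total. Threshold: n = (r − 1) · k + 1. With r = 10 and k = 45: n = 9 · 45 + 1 = 405 + 1 = 406. For n = 405 = 9 · 45, we can put exactly 9 objects in every box, avoiding 10 in any single one — so 406 is tight.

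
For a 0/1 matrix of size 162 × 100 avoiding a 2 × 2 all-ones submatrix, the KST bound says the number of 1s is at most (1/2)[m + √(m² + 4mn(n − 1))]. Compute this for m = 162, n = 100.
z(162, 100; 2, 2) ≤ (1/2)[162 + √(162² + 4·162·100·99)] = (1/2)[162 + √6441444] = 1350

Kővári–Sós–Turán: let r_1, ..., r_162 be the row sums and z = Σ r_i the total number of 1s. Each pair of columns can share at most one row with both entries 1 (else a 2×2 all-ones block appears), so Σ_i C(r_i, 2) ≤ C(100, 2) = 4950. By convexity Σ_i C(r_i, 2) ≥ 162·C(z/162, 2) = z(z − 162)/(2·162), giving z² − 162z − 162·100·99 ≤ 0 and hence z ≤ (1/2)[162 + √(26244 + 4·1603800)] = (1/2)[162 + √6441444] ≈ (1/2)(162 + 2538) = 1350.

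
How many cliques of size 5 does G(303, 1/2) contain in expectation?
E[# K_5] = C(303, 5) · (1/2)^C(5, 2) = 20588621235 / 2^10 ≈ 20106075.424805

For each 5-subset S of vertices (there are C(303, 5) = 20588621235 such S), let X_S = 1 if S induces a K_5 (all C(5, 2) = 10 edges present). Then P(X_S = 1) = (1/2)^10 = 1/1024. By linearity of expectation, E[# K_5] = C(303, 5) · (1/2)^10 = 20588621235 / 1024 ≈ 20106075.424805.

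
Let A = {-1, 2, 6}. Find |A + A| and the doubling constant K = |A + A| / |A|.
K = |A + A| / |A| = 6/3 = 2

Enumerate A + A = {a + b : a, b ∈ A}. With |A| = 3, there are |A|^2 = 9 ordered sum pairs; collecting distinct values, A + A = {-2, 1, 4, 5, 8, 12}, so |A + A| = 6. Thus K = 6/3 = 2. For comparison, the minimum possible |A + A| over all 3-element sets is 2·3 − 1 = 5 (so min K = 5/3), attained only by arithmetic progressions.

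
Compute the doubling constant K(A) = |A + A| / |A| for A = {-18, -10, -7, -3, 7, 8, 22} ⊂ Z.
K = |A + A| / |A| = 25/7

Enumerate A + A = {a + b : a, b ∈ A}. With |A| = 7, there are |A|^2 = 49 ordered sum pairs; collecting distinct values, A + A = {-36, -28, -25, -21, -20, -17, -14, -13, -11, -10, -6, -3, -2, 0, 1, 4, 5, 12, 14, 15, 16, 19, 29, 30, 44}, so |A + A| = 25. Thus K = 25/7. For comparison, the minimum possible |A + A| over all 7-element sets is 2·7 − 1 = 13 (so min K = 13/7), attained only by arithmetic progressions.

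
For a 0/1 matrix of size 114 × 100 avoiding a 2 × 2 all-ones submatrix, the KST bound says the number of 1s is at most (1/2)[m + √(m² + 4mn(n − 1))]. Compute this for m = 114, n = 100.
z(114, 100; 2, 2) ≤ (1/2)[114 + √(114² + 4·114·100·99)] = (1/2)[114 + √4527396] = 1120.8839

Kővári–Sós–Turán: let r_1, ..., r_114 be the row sums and z = Σ r_i the total number of 1s. Each pair of columns can share at most one row with both entries 1 (else a 2×2 all-ones block appears), so Σ_i C(r_i, 2) ≤ C(100, 2) = 4950. By convexity Σ_i C(r_i, 2) ≥ 114·C(z/114, 2) = z(z − 114)/(2·114), giving z² − 114z − 114·100·99 ≤ 0 and hence z ≤ (1/2)[114 + √(12996 + 4·1128600)] = (1/2)[114 + √4527396] ≈ (1/2)(114 + 2127.7678) = 1120.8839.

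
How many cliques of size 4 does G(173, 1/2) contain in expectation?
E[# K_4] = C(173, 4) · (1/2)^C(4, 2) = 36041955 / 2^6 = 563155.546875

For each 4-subset S of vertices (there are C(173, 4) = 36041955 such S), let X_S = 1 if S induces a K_4 (all C(4, 2) = 6 edges present). Then P(X_S = 1) = (1/2)^6 = 1/64. By linearity of expectation, E[# K_4] = C(173, 4) · (1/2)^6 = 36041955 / 64 = 563155.546875.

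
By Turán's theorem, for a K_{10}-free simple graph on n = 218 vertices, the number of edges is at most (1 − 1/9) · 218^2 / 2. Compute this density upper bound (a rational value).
Turán density bound = (8/9) · 218^2/2 = 190096/9 ≈ 21121.7778

Turán's theorem: ex(n, K_{r+1}) is achieved by the complete r-partite Turán graph T(n, r) with parts as balanced as possible, and is at most (1 − 1/r) · n^2/2. For r = 9, n = 218: the density bound is (8/9) · 47524/2 = 190096/9 ≈ 21121.7778. The integer-valued extremum is e(T(218, 9)) = 21121, which is strictly less than the density bound 190096/9 since 9 ∤ 218 (the parts of T(218, 9) cannot all be equal).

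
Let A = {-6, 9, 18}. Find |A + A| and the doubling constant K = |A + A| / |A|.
K = |A + A| / |A| = 6/3 = 2

Enumerate A + A = {a + b : a, b ∈ A}. With |A| = 3, there are |A|^2 = 9 ordered sum pairs; collecting distinct values, A + A = {-12, 3, 12, 18, 27, 36}, so |A + A| = 6. Thus K = 6/3 = 2. For comparison, the minimum possible |A + A| over all 3-element sets is 2·3 − 1 = 5 (so min K = 5/3), attained only by arithmetic progressions.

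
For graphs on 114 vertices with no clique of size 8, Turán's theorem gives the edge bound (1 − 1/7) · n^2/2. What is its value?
Turán density bound = (6/7) · 114^2/2 = 38988/7 ≈ 5569.7143

Turán's theorem: ex(n, K_{r+1}) is achieved by the complete r-partite Turán graph T(n, r) with parts as balanced as possible, and is at most (1 − 1/r) · n^2/2. For r = 7, n = 114: the density bound is (6/7) · 12996/2 = 38988/7 ≈ 5569.7143. The integer-valued extremum is e(T(114, 7)) = 5569, which is strictly less than the density bound 38988/7 since 7 ∤ 114 (the parts of T(114, 7) cannot all be equal).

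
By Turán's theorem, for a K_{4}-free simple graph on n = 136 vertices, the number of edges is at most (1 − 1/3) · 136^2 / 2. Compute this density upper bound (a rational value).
Turán density bound = (2/3) · 136^2/2 = 18496/3 ≈ 6165.3333

Turán's theorem: ex(n, K_{r+1}) is achieved by the complete r-partite Turán graph T(n, r) with parts as balanced as possible, and is at most (1 − 1/r) · n^2/2. For r = 3, n = 136: the density bound is (2/3) · 18496/2 = 18496/3 ≈ 6165.3333. The integer-valued extremum is e(T(136, 3)) = 6165, which is strictly less than the density bound 18496/3 since 3 ∤ 136 (the parts of T(136, 3) cannot all be equal).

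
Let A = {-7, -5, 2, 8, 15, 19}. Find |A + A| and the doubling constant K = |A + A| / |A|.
K = |A + A| / |A| = 20/6 = 10/3

Enumerate A + A = {a + b : a, b ∈ A}. With |A| = 6, there are |A|^2 = 36 ordered sum pairs; collecting distinct values, A + A = {-14, -12, -10, -5, -3, 1, 3, 4, 8, 10, 12, 14, 16, 17, 21, 23, 27, 30, 34, 38}, so |A + A| = 20. Thus K = 20/6 = 10/3. For comparison, the minimum possible |A + A| over all 6-element sets is 2·6 − 1 = 11 (so min K = 11/6), attained only by arithmetic progressions.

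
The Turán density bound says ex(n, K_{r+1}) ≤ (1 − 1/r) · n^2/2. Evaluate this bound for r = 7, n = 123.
Turán density bound = (6/7) · 123^2/2 = 45387/7 ≈ 6483.8571

Turán's theorem: ex(n, K_{r+1}) is achieved by the complete r-partite Turán graph T(n, r) with parts as balanced as possible, and is at most (1 − 1/r) · n^2/2. For r = 7, n = 123: the density bound is (6/7) · 15129/2 = 45387/7 ≈ 6483.8571. The integer-valued extremum is e(T(123, 7)) = 6483, which is strictly less than the density bound 45387/7 since 7 ∤ 123 (the parts of T(123, 7) cannot all be equal).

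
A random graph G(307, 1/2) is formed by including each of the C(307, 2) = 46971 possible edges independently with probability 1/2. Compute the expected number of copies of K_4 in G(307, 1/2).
E[# K_4] = C(307, 4) · (1/2)^C(4, 2) = 362929260 / 2^6 = 90732315/16 = 5670769.6875

For each 4-subset S of vertices (there are C(307, 4) = 362929260 such S), let X_S = 1 if S induces a K_4 (all C(4, 2) = 6 edges present). Then P(X_S = 1) = (1/2)^6 = 1/64. By linearity of expectation, E[# K_4] = C(307, 4) · (1/2)^6 = 362929260 / 64 = 90732315/16 = 5670769.6875.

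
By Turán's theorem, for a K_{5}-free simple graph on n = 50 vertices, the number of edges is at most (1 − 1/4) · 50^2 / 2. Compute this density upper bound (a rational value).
Turán density bound = (3/4) · 50^2/2 = 1875/2 ≈ 937.5

Turán's theorem: ex(n, K_{r+1}) is achieved by the complete r-partite Turán graph T(n, r) with parts as balanced as possible, and is at most (1 − 1/r) · n^2/2. For r = 4, n = 50: the density bound is (3/4) · 2500/2 = 1875/2 ≈ 937.5. The integer-valued extremum is e(T(50, 4)) = 937, which is strictly less than the density bound 1875/2 since 4 ∤ 50 (the parts of T(50, 4) cannot all be equal).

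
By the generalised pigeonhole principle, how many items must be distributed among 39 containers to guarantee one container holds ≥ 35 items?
n = (35 − 1)·39 + 1 = 1327

By the generalised pigeonhole principle, to guarantee some box contains ≥ r objects we need more than (r − 1) · k objects total. Threshold: n = (r − 1) · k + 1. With r = 35 and k = 39: n = 34 · 39 + 1 = 1326 + 1 = 1327. For n = 1326 = 34 · 39, we can put exactly 34 objects in every box, avoiding 35 in any single one — so 1327 is tight.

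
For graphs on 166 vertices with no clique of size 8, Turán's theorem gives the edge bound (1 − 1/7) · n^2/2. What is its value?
Turán density bound = (6/7) · 166^2/2 = 82668/7 ≈ 11809.7143

Turán's theorem: ex(n, K_{r+1}) is achieved by the complete r-partite Turán graph T(n, r) with parts as balanced as possible, and is at most (1 − 1/r) · n^2/2. For r = 7, n = 166: the density bound is (6/7) · 27556/2 = 82668/7 ≈ 11809.7143. The integer-valued extremum is e(T(166, 7)) = 11809, which is strictly less than the density bound 82668/7 since 7 ∤ 166 (the parts of T(166, 7) cannot all be equal).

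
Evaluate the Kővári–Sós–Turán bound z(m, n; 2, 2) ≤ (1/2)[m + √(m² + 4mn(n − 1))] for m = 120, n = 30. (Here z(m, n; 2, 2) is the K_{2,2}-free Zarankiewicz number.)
z(120, 30; 2, 2) ≤ (1/2)[120 + √(120² + 4·120·30·29)] = (1/2)[120 + √432000] = 388.6335

Kővári–Sós–Turán: let r_1, ..., r_120 be the row sums and z = Σ r_i the total number of 1s. Each pair of columns can share at most one row with both entries 1 (else a 2×2 all-ones block appears), so Σ_i C(r_i, 2) ≤ C(30, 2) = 435. By convexity Σ_i C(r_i, 2) ≥ 120·C(z/120, 2) = z(z − 120)/(2·120), giving z² − 120z − 120·30·29 ≤ 0 and hence z ≤ (1/2)[120 + √(14400 + 4·104400)] = (1/2)[120 + √432000] ≈ (1/2)(120 + 657.2671) = 388.6335.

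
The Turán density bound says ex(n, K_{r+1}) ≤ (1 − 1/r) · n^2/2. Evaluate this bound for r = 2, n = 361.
Turán density bound = (1/2) · 361^2/2 = 130321/4 ≈ 32580.25

Turán's theorem: ex(n, K_{r+1}) is achieved by the complete r-partite Turán graph T(n, r) with parts as balanced as possible, and is at most (1 − 1/r) · n^2/2. For r = 2, n = 361: the density bound is (1/2) · 130321/2 = 130321/4 ≈ 32580.25. The integer-valued extremum is e(T(361, 2)) = 32580, which is strictly less than the density bound 130321/4 since 2 ∤ 361 (the parts of T(361, 2) cannot all be equal).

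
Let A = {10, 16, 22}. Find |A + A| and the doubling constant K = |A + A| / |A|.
K = |A + A| / |A| = 5/3

Enumerate A + A = {a + b : a, b ∈ A}. With |A| = 3, there are |A|^2 = 9 ordered sum pairs; collecting distinct values, A + A = {20, 26, 32, 38, 44}, so |A + A| = 5. Thus K = 5/3. Here |A + A| = 2|A| − 1 = 5, the minimum possible — so K = 5/3 is minimal, which holds iff A is an arithmetic progression.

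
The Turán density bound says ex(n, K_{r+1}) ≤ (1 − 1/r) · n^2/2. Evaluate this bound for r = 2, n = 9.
Turán density bound = (1/2) · 9^2/2 = 81/4 ≈ 20.25

Turán's theorem: ex(n, K_{r+1}) is achieved by the complete r-partite Turán graph T(n, r) with parts as balanced as possible, and is at most (1 − 1/r) · n^2/2. For r = 2, n = 9: the density bound is (1/2) · 81/2 = 81/4 ≈ 20.25. The integer-valued extremum is e(T(9, 2)) = 20, which is strictly less than the density bound 81/4 since 2 ∤ 9 (the parts of T(9, 2) cannot all be equal).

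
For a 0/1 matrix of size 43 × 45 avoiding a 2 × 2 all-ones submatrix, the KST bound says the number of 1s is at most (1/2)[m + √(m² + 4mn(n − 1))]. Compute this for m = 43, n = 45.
z(43, 45; 2, 2) ≤ (1/2)[43 + √(43² + 4·43·45·44)] = (1/2)[43 + √342409] = 314.0786

Kővári–Sós–Turán: let r_1, ..., r_43 be the row sums and z = Σ r_i the total number of 1s. Each pair of columns can share at most one row with both entries 1 (else a 2×2 all-ones block appears), so Σ_i C(r_i, 2) ≤ C(45, 2) = 990. By convexity Σ_i C(r_i, 2) ≥ 43·C(z/43, 2) = z(z − 43)/(2·43), giving z² − 43z − 43·45·44 ≤ 0 and hence z ≤ (1/2)[43 + √(1849 + 4·85140)] = (1/2)[43 + √342409] ≈ (1/2)(43 + 585.1572) = 314.0786.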